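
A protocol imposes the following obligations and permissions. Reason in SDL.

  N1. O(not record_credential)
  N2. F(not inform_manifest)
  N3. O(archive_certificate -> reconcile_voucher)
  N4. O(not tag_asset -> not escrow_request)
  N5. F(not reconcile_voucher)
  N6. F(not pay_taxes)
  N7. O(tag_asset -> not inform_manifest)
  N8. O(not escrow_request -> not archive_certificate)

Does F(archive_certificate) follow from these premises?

Premise 2, F(not inform_manifest), is equivalent to O(inform_manifest).
Premise 7, O(tag_asset -> not inform_manifest), contraposes to O(inform_manifest -> not tag_asset); with O(inform_manifest) we get O(not tag_asset).
Premise 4 is O(not tag_asset -> not escrow_request); since O(not tag_asset), deontic closure gives O(not escrow_request).
Premise 8 is O(not escrow_request -> not archive_certificate); since O(not escrow_request), deontic closure gives O(not archive_certificate).
Premises 1, 3, 5, 6 do not contribute to this derivation.
So O(not archive_certificate) holds, i.e. F(archive_certificate). The claim follows.

Yes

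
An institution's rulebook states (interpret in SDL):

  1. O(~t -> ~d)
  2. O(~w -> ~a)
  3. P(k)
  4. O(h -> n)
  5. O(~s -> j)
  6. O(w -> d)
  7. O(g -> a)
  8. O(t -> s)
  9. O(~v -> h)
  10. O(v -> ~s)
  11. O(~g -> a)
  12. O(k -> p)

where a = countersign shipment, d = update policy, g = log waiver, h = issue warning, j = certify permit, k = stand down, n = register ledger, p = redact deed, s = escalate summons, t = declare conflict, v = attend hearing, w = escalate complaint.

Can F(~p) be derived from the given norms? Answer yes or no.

Premise 12 is O(k -> p), but O(k) is not derivable from the premises (the permission P(k) asserts only ~O(~k), not O(k)), so it does not yield O(p).
No other premise forces O(p). An ideal world satisfying every premise can still have ~p true, so F(~p) is not derivable.

No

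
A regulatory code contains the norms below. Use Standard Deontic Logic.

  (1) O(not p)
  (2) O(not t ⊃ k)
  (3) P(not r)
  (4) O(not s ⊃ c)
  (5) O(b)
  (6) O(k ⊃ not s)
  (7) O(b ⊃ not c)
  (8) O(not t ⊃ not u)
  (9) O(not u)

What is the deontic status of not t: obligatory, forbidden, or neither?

Premise 5 states O(b) outright.
Premise 7 is O(b ⊃ not c); since O(b), deontic closure gives O(not c).
The contrapositive of premise 4 (O(not s ⊃ c)) is O(not c ⊃ s), and O(not c) is already established, so O(s).
Premise 6, O(k ⊃ not s), contraposes to O(s ⊃ not k); with O(s) we get O(not k).
Premise 2 is O(not t ⊃ k); contrapositively O(not k ⊃ t). Since O(not k) holds, K gives O(t).
Premises 1, 3, 8, 9 do not contribute to this derivation.
Thus O(t), which is F(not t): not t is forbidden.

Forbidden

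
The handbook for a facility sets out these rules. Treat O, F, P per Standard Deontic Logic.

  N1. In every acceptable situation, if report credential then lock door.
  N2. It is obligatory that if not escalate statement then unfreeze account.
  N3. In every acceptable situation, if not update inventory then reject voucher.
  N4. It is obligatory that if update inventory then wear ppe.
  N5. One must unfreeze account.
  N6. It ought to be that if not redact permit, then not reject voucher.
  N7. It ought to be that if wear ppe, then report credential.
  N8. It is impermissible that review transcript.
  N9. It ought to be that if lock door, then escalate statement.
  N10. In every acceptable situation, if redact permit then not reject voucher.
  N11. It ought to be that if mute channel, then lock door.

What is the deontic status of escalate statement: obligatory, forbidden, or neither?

Obligatory

Premises 6 and 10 are O(¬redact_permit → ¬reject_voucher) and O(redact_permit → ¬reject_voucher); every ideal world satisfies ¬redact_permit or redact_permit, so in either case ¬reject_voucher holds — hence O(¬reject_voucher).
Premise 3, O(¬update_inventory → reject_voucher), contraposes to O(¬reject_voucher → update_inventory); with O(¬reject_voucher) we get O(update_inventory).
From O(update_inventory) and premise 4, O(update_inventory → wear_ppe), we obtain O(wear_ppe).
Applying K to premise 7 (O(wear_ppe → report_credential)) and O(wear_ppe) yields O(report_credential).
From O(report_credential) and premise 1, O(report_credential → lock_door), we obtain O(lock_door).
Premise 9 is O(lock_door → escalate_statement); since O(lock_door), deontic closure gives O(escalate_statement).
Premises 2, 5, 8, 11 do not contribute to this derivation.
Hence escalate_statement is obligatory.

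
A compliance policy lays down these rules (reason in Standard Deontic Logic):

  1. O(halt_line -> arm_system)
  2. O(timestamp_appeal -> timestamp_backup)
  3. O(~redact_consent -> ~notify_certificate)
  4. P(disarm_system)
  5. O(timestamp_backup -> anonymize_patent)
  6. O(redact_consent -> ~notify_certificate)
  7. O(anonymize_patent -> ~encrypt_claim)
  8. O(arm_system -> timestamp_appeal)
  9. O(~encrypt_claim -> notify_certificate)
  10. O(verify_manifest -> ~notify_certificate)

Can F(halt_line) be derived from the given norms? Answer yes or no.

Yes

Premises 6 and 3 cover both cases: O(redact_consent -> ~notify_certificate) and O(~redact_consent -> ~notify_certificate). Since redact_consent ∨ ~redact_consent is a tautology, O(~notify_certificate) follows.
Premise 9 is O(~encrypt_claim -> notify_certificate); contrapositively O(~notify_certificate -> encrypt_claim). Since O(~notify_certificate) holds, K gives O(encrypt_claim).
The contrapositive of premise 7 (O(anonymize_patent -> ~encrypt_claim)) is O(encrypt_claim -> ~anonymize_patent), and O(encrypt_claim) is already established, so O(~anonymize_patent).
Premise 5 is O(timestamp_backup -> anonymize_patent); contrapositively O(~anonymize_patent -> ~timestamp_backup). Since O(~anonymize_patent) holds, K gives O(~timestamp_backup).
Premise 2, O(timestamp_appeal -> timestamp_backup), contraposes to O(~timestamp_backup -> ~timestamp_appeal); with O(~timestamp_backup) we get O(~timestamp_appeal).
Premise 8 is O(arm_system -> timestamp_appeal); contrapositively O(~timestamp_appeal -> ~arm_system). Since O(~timestamp_appeal) holds, K gives O(~arm_system).
Premise 1 is O(halt_line -> arm_system); contrapositively O(~arm_system -> ~halt_line). Since O(~arm_system) holds, K gives O(~halt_line).
Premises 4, 10 do not contribute to this derivation.
So O(~halt_line) holds, i.e. F(halt_line). The claim follows.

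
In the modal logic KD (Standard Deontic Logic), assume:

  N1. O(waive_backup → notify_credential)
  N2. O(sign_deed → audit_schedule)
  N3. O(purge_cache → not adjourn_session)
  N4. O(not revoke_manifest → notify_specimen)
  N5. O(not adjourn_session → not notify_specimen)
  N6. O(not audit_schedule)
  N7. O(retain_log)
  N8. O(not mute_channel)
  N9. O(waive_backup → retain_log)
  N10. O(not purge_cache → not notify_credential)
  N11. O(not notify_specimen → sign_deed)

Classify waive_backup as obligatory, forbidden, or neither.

Forbidden

Premise 6 gives O(not audit_schedule).
The contrapositive of premise 2 (O(sign_deed → audit_schedule)) is O(not audit_schedule → not sign_deed), and O(not audit_schedule) is already established, so O(not sign_deed).
Premise 11 is O(not notify_specimen → sign_deed); contrapositively O(not sign_deed → notify_specimen). Since O(not sign_deed) holds, K gives O(notify_specimen).
Premise 5, O(not adjourn_session → not notify_specimen), contraposes to O(notify_specimen → adjourn_session); with O(notify_specimen) we get O(adjourn_session).
Premise 3, O(purge_cache → not adjourn_session), contraposes to O(adjourn_session → not purge_cache); with O(adjourn_session) we get O(not purge_cache).
Applying K to premise 10 (O(not purge_cache → not notify_credential)) and O(not purge_cache) yields O(not notify_credential).
Premise 1, O(waive_backup → notify_credential), contraposes to O(not notify_credential → not waive_backup); with O(not notify_credential) we get O(not waive_backup).
Premises 4, 7, 8, 9 do not contribute to this derivation.
Thus O(not waive_backup), which is F(waive_backup): waive_backup is forbidden.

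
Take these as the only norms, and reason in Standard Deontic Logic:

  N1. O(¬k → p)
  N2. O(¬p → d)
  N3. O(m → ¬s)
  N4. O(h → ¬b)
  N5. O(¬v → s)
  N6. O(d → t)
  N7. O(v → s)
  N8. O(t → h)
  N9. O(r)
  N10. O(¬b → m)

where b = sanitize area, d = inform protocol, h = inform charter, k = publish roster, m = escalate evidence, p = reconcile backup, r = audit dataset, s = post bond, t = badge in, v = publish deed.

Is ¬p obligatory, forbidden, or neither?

Premises 5 and 7 cover both cases: O(¬v → s) and O(v → s). Since ¬v ∨ v is a tautology, O(s) follows.
Premise 3, O(m → ¬s), contraposes to O(s → ¬m); with O(s) we get O(¬m).
Premise 10 is O(¬b → m); contrapositively O(¬m → b). Since O(¬m) holds, K gives O(b).
Premise 4 is O(h → ¬b); contrapositively O(b → ¬h). Since O(b) holds, K gives O(¬h).
The contrapositive of premise 8 (O(t → h)) is O(¬h → ¬t), and O(¬h) is already established, so O(¬t).
Premise 6, O(d → t), contraposes to O(¬t → ¬d); with O(¬t) we get O(¬d).
The contrapositive of premise 2 (O(¬p → d)) is O(¬d → p), and O(¬d) is already established, so O(p).
Premises 1, 9 do not contribute to this derivation.
Thus O(p), which is F(¬p): ¬p is forbidden.

Forbidden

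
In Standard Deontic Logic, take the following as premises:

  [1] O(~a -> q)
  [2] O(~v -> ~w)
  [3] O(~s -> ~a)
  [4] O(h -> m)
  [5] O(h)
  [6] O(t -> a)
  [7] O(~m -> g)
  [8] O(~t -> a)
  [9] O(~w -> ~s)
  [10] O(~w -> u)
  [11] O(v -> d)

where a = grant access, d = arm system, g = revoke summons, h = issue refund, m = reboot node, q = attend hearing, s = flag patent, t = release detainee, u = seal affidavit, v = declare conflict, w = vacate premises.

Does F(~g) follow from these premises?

Premise 7 is O(~m -> g), but O(~m) is not derivable from the premises, so it does not yield O(g).
No other premise forces O(g). An ideal world satisfying every premise can still have ~g true, so F(~g) is not derivable.

No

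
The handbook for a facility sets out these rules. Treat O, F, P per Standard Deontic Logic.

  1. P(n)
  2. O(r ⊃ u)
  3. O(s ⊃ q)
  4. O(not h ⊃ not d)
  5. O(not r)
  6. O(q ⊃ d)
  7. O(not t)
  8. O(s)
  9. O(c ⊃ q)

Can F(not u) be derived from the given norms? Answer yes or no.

Premise 2 is O(r ⊃ u), but O(r) is not derivable from the premises, so it does not yield O(u).
No other premise forces O(u). An ideal world satisfying every premise can still have not u true, so F(not u) is not derivable.

No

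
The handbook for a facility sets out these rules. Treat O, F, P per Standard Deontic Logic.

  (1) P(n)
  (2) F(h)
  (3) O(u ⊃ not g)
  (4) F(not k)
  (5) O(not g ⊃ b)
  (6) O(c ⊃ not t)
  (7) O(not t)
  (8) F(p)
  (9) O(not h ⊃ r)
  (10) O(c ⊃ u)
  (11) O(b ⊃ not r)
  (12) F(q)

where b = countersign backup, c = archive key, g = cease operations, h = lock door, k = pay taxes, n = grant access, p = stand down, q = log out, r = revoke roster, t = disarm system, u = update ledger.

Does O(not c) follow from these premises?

Premise 2, F(h), is equivalent to O(not h).
From O(not h) and premise 9, O(not h ⊃ r), we obtain O(r).
Premise 11 is O(b ⊃ not r); contrapositively O(r ⊃ not b). Since O(r) holds, K gives O(not b).
Premise 5 is O(not g ⊃ b); contrapositively O(not b ⊃ g). Since O(not b) holds, K gives O(g).
Premise 3 is O(u ⊃ not g); contrapositively O(g ⊃ not u). Since O(g) holds, K gives O(not u).
The contrapositive of premise 10 (O(c ⊃ u)) is O(not u ⊃ not c), and O(not u) is already established, so O(not c).
Premises 1, 4, 6, 7, 8, 12 do not contribute to this derivation.
So O(not c) follows.

Yes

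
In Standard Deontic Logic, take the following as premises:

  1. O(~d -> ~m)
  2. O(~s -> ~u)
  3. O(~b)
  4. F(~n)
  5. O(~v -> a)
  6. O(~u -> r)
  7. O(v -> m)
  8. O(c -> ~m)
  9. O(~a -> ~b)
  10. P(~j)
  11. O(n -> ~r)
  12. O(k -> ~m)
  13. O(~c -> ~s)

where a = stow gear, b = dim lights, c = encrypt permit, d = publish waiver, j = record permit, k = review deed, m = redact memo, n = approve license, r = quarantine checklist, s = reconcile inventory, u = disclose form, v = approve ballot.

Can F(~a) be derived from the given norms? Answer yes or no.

F(~n) at premise 4 means O(n).
With premise 11, O(n -> ~r), the K-axiom yields O(~r).
Premise 6 is O(~u -> r); contrapositively O(~r -> u). Since O(~r) holds, K gives O(u).
Premise 2 is O(~s -> ~u); contrapositively O(u -> s). Since O(u) holds, K gives O(s).
The contrapositive of premise 13 (O(~c -> ~s)) is O(s -> c), and O(s) is already established, so O(c).
From O(c) and premise 8, O(c -> ~m), we obtain O(~m).
The contrapositive of premise 7 (O(v -> m)) is O(~m -> ~v), and O(~m) is already established, so O(~v).
With premise 5, O(~v -> a), the K-axiom yields O(a).
Premises 1, 3, 9, 10, 12 do not contribute to this derivation.
So O(a) holds, i.e. F(~a). The claim follows.

Yes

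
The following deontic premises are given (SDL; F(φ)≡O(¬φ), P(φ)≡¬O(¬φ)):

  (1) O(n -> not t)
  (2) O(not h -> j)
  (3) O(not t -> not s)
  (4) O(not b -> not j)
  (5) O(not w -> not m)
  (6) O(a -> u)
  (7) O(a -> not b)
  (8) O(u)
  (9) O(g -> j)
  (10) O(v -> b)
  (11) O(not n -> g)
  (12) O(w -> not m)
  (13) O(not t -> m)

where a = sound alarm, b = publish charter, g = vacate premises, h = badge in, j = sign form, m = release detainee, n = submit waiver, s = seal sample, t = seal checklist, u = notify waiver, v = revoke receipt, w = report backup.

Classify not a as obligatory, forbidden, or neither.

By case analysis on not w: premise 5 gives O(not w -> not m) and premise 12 gives O(w -> not m), so O(not m) either way.
Premise 13, O(not t -> m), contraposes to O(not m -> t); with O(not m) we get O(t).
Premise 1 is O(n -> not t); contrapositively O(t -> not n). Since O(t) holds, K gives O(not n).
Applying K to premise 11 (O(not n -> g)) and O(not n) yields O(g).
Premise 9 is O(g -> j); since O(g), deontic closure gives O(j).
Premise 4, O(not b -> not j), contraposes to O(j -> b); with O(j) we get O(b).
The contrapositive of premise 7 (O(a -> not b)) is O(b -> not a), and O(b) is already established, so O(not a).
Premises 2, 3, 6, 8, 10 do not contribute to this derivation.
Hence not a is obligatory.

Obligatory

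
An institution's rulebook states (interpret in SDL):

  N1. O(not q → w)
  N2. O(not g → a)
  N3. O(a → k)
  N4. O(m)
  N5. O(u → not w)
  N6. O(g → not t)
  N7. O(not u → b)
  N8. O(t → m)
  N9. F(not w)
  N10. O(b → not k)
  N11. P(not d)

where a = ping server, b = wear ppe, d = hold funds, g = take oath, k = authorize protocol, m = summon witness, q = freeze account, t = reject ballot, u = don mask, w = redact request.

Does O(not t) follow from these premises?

Yes

Premise 9, F(not w), is equivalent to O(w).
Premise 5 is O(u → not w); contrapositively O(w → not u). Since O(w) holds, K gives O(not u).
Premise 7 is O(not u → b); since O(not u), deontic closure gives O(b).
With premise 10, O(b → not k), the K-axiom yields O(not k).
The contrapositive of premise 3 (O(a → k)) is O(not k → not a), and O(not k) is already established, so O(not a).
The contrapositive of premise 2 (O(not g → a)) is O(not a → g), and O(not a) is already established, so O(g).
With premise 6, O(g → not t), the K-axiom yields O(not t).
Premises 1, 4, 8, 11 do not contribute to this derivation.
So O(not t) follows.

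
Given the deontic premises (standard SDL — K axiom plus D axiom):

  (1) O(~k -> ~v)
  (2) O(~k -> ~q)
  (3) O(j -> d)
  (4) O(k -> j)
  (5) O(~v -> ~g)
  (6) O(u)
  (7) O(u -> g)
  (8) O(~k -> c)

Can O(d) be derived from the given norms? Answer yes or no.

Yes

From premise 6 we have O(u).
With premise 7, O(u -> g), the K-axiom yields O(g).
The contrapositive of premise 5 (O(~v -> ~g)) is O(g -> v), and O(g) is already established, so O(v).
The contrapositive of premise 1 (O(~k -> ~v)) is O(v -> k), and O(v) is already established, so O(k).
From O(k) and premise 4, O(k -> j), we obtain O(j).
With premise 3, O(j -> d), the K-axiom yields O(d).
Premises 2, 8 do not contribute to this derivation.
So O(d) follows.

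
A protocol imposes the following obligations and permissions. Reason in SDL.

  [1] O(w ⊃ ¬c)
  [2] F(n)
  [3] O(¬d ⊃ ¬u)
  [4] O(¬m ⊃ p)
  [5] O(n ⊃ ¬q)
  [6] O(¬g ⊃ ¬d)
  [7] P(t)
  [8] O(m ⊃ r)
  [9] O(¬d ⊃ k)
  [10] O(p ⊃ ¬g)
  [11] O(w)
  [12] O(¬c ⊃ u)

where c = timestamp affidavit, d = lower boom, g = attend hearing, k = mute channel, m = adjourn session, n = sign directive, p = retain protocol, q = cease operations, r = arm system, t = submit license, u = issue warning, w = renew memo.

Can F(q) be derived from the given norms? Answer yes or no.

No

Premise 5 is O(n ⊃ ¬q), but O(n) is not derivable from the premises, so it does not yield O(¬q).
No other premise forces O(¬q). An ideal world satisfying every premise can still have q true, so F(q) is not derivable.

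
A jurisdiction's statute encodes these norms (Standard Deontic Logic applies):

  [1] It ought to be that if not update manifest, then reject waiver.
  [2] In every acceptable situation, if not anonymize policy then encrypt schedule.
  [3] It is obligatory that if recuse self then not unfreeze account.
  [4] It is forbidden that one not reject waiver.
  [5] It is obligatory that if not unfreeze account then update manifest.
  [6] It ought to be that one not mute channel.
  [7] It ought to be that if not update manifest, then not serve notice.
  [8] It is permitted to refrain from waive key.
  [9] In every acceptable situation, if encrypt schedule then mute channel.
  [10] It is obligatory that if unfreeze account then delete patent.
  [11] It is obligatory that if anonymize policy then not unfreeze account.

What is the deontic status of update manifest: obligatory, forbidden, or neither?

Premise 6 gives O(¬mute_channel).
Premise 9, O(encrypt_schedule → mute_channel), contraposes to O(¬mute_channel → ¬encrypt_schedule); with O(¬mute_channel) we get O(¬encrypt_schedule).
Premise 2 is O(¬anonymize_policy → encrypt_schedule); contrapositively O(¬encrypt_schedule → anonymize_policy). Since O(¬encrypt_schedule) holds, K gives O(anonymize_policy).
With premise 11, O(anonymize_policy → ¬unfreeze_account), the K-axiom yields O(¬unfreeze_account).
With premise 5, O(¬unfreeze_account → update_manifest), the K-axiom yields O(update_manifest).
Premises 1, 3, 4, 7, 8, 10 do not contribute to this derivation.
Hence update_manifest is obligatory.

Obligatory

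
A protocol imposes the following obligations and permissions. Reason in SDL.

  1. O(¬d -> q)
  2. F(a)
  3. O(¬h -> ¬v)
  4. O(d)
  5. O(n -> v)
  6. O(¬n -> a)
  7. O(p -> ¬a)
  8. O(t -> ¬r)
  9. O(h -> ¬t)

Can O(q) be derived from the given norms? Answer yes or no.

No

Premise 1 is O(¬d -> q), but O(¬d) is not derivable from the premises, so it does not yield O(q).
No other premise forces O(q). An ideal world satisfying every premise can still have q false, so O(q) is not derivable.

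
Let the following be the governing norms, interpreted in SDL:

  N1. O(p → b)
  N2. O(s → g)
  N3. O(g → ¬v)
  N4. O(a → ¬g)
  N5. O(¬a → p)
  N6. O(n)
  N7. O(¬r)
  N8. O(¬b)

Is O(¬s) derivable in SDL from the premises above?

From premise 8 we have O(¬b).
The contrapositive of premise 1 (O(p → b)) is O(¬b → ¬p), and O(¬b) is already established, so O(¬p).
The contrapositive of premise 5 (O(¬a → p)) is O(¬p → a), and O(¬p) is already established, so O(a).
With premise 4, O(a → ¬g), the K-axiom yields O(¬g).
The contrapositive of premise 2 (O(s → g)) is O(¬g → ¬s), and O(¬g) is already established, so O(¬s).
Premises 3, 6, 7 do not contribute to this derivation.
So O(¬s) follows.

Yes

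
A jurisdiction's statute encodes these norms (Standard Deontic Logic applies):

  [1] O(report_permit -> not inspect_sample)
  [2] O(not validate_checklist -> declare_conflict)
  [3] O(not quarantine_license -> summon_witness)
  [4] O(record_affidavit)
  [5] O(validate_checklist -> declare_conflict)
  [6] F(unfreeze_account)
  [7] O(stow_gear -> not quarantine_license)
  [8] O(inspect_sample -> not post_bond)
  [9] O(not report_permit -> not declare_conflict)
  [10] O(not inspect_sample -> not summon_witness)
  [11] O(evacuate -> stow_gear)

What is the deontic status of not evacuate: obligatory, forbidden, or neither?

Premises 5 and 2 are O(validate_checklist -> declare_conflict) and O(not validate_checklist -> declare_conflict); every ideal world satisfies validate_checklist or not validate_checklist, so in either case declare_conflict holds — hence O(declare_conflict).
Premise 9 is O(not report_permit -> not declare_conflict); contrapositively O(declare_conflict -> report_permit). Since O(declare_conflict) holds, K gives O(report_permit).
From O(report_permit) and premise 1, O(report_permit -> not inspect_sample), we obtain O(not inspect_sample).
Applying K to premise 10 (O(not inspect_sample -> not summon_witness)) and O(not inspect_sample) yields O(not summon_witness).
The contrapositive of premise 3 (O(not quarantine_license -> summon_witness)) is O(not summon_witness -> quarantine_license), and O(not summon_witness) is already established, so O(quarantine_license).
The contrapositive of premise 7 (O(stow_gear -> not quarantine_license)) is O(quarantine_license -> not stow_gear), and O(quarantine_license) is already established, so O(not stow_gear).
The contrapositive of premise 11 (O(evacuate -> stow_gear)) is O(not stow_gear -> not evacuate), and O(not stow_gear) is already established, so O(not evacuate).
Premises 4, 6, 8 do not contribute to this derivation.
Hence not evacuate is obligatory.

Obligatory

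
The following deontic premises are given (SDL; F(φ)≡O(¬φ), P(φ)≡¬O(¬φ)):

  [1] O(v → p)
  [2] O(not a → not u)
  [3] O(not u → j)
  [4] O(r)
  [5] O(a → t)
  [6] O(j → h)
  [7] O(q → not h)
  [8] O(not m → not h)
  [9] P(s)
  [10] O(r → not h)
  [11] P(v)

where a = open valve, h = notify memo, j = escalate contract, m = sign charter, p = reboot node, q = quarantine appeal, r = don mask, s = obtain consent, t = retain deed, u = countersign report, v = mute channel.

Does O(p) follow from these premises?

Premise 1 is O(v → p), but O(v) is not derivable from the premises (the permission P(v) asserts only not O(not v), not O(v)), so it does not yield O(p).
No other premise forces O(p). An ideal world satisfying every premise can still have p false, so O(p) is not derivable.

No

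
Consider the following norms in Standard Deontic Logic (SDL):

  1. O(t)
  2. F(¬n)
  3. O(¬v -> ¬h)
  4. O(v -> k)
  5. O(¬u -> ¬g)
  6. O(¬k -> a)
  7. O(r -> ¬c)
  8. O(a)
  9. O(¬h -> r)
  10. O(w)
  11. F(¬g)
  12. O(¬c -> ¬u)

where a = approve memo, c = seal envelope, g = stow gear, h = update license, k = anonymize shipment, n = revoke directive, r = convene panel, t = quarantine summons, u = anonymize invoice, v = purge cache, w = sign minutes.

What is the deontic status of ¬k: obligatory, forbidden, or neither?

F(¬g) at premise 11 means O(g).
Premise 5 is O(¬u -> ¬g); contrapositively O(g -> u). Since O(g) holds, K gives O(u).
Premise 12 is O(¬c -> ¬u); contrapositively O(u -> c). Since O(u) holds, K gives O(c).
The contrapositive of premise 7 (O(r -> ¬c)) is O(c -> ¬r), and O(c) is already established, so O(¬r).
Premise 9, O(¬h -> r), contraposes to O(¬r -> h); with O(¬r) we get O(h).
Premise 3 is O(¬v -> ¬h); contrapositively O(h -> v). Since O(h) holds, K gives O(v).
From O(v) and premise 4, O(v -> k), we obtain O(k).
Premises 1, 2, 6, 8, 10 do not contribute to this derivation.
Thus O(k), which is F(¬k): ¬k is forbidden.

Forbidden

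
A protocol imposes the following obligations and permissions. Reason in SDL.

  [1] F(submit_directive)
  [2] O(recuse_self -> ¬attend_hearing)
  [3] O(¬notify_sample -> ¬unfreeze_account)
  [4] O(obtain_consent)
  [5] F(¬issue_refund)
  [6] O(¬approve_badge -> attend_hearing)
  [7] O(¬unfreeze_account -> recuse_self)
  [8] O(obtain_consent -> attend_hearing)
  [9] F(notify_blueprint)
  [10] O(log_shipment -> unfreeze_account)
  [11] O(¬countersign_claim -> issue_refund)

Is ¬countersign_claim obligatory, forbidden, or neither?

Neither

Premise 11 is O(¬countersign_claim -> issue_refund); even if O(issue_refund) held, inferring O(¬countersign_claim) would be affirming the consequent — invalid.
No premise or chain of K-axiom applications forces O(¬countersign_claim), and none forces O(countersign_claim). So ¬countersign_claim is neither obligatory nor forbidden under these norms.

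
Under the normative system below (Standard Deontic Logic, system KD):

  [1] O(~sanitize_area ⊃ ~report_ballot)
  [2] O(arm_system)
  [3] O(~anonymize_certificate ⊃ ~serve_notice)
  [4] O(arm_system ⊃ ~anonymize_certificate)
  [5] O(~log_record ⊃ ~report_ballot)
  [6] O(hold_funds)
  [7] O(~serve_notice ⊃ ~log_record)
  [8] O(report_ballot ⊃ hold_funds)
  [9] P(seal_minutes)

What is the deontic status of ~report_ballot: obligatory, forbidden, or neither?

Obligatory

From premise 2 we have O(arm_system).
With premise 4, O(arm_system ⊃ ~anonymize_certificate), the K-axiom yields O(~anonymize_certificate).
Applying K to premise 3 (O(~anonymize_certificate ⊃ ~serve_notice)) and O(~anonymize_certificate) yields O(~serve_notice).
From O(~serve_notice) and premise 7, O(~serve_notice ⊃ ~log_record), we obtain O(~log_record).
Premise 5 is O(~log_record ⊃ ~report_ballot); since O(~log_record), deontic closure gives O(~report_ballot).
Premises 1, 6, 8, 9 do not contribute to this derivation.
Hence ~report_ballot is obligatory.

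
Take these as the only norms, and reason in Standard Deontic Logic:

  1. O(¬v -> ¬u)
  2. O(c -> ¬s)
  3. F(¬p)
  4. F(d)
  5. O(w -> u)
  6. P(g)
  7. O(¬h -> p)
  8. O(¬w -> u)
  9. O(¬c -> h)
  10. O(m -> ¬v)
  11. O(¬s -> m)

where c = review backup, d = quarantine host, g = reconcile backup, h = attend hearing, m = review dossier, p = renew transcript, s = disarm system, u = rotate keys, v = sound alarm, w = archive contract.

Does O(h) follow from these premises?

Premises 8 and 5 are O(¬w -> u) and O(w -> u); every ideal world satisfies ¬w or w, so in either case u holds — hence O(u).
Premise 1 is O(¬v -> ¬u); contrapositively O(u -> v). Since O(u) holds, K gives O(v).
Premise 10, O(m -> ¬v), contraposes to O(v -> ¬m); with O(v) we get O(¬m).
Premise 11 is O(¬s -> m); contrapositively O(¬m -> s). Since O(¬m) holds, K gives O(s).
The contrapositive of premise 2 (O(c -> ¬s)) is O(s -> ¬c), and O(s) is already established, so O(¬c).
With premise 9, O(¬c -> h), the K-axiom yields O(h).
Premises 3, 4, 6, 7 do not contribute to this derivation.
So O(h) follows.

Yes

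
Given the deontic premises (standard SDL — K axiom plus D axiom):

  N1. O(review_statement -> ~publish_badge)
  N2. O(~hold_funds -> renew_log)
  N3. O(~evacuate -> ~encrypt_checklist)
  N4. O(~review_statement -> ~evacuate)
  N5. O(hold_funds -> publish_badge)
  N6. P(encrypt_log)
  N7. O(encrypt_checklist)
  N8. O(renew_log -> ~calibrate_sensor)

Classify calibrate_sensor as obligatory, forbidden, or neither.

Forbidden

Premise 7 states O(encrypt_checklist) outright.
Premise 3 is O(~evacuate -> ~encrypt_checklist); contrapositively O(encrypt_checklist -> evacuate). Since O(encrypt_checklist) holds, K gives O(evacuate).
The contrapositive of premise 4 (O(~review_statement -> ~evacuate)) is O(evacuate -> review_statement), and O(evacuate) is already established, so O(review_statement).
Premise 1 is O(review_statement -> ~publish_badge); since O(review_statement), deontic closure gives O(~publish_badge).
Premise 5, O(hold_funds -> publish_badge), contraposes to O(~publish_badge -> ~hold_funds); with O(~publish_badge) we get O(~hold_funds).
Applying K to premise 2 (O(~hold_funds -> renew_log)) and O(~hold_funds) yields O(renew_log).
Premise 8 is O(renew_log -> ~calibrate_sensor); since O(renew_log), deontic closure gives O(~calibrate_sensor).
Premise 6 does not contribute to this derivation.
Thus O(~calibrate_sensor), which is F(calibrate_sensor): calibrate_sensor is forbidden.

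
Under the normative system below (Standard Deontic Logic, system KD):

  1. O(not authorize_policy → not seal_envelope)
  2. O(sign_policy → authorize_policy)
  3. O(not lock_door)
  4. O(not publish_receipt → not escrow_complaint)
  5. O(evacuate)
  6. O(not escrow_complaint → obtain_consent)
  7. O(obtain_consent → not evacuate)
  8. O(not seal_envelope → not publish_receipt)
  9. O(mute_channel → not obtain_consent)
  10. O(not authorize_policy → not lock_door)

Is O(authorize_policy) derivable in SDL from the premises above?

Premise 5 states O(evacuate) outright.
The contrapositive of premise 7 (O(obtain_consent → not evacuate)) is O(evacuate → not obtain_consent), and O(evacuate) is already established, so O(not obtain_consent).
Premise 6, O(not escrow_complaint → obtain_consent), contraposes to O(not obtain_consent → escrow_complaint); with O(not obtain_consent) we get O(escrow_complaint).
Premise 4, O(not publish_receipt → not escrow_complaint), contraposes to O(escrow_complaint → publish_receipt); with O(escrow_complaint) we get O(publish_receipt).
The contrapositive of premise 8 (O(not seal_envelope → not publish_receipt)) is O(publish_receipt → seal_envelope), and O(publish_receipt) is already established, so O(seal_envelope).
Premise 1, O(not authorize_policy → not seal_envelope), contraposes to O(seal_envelope → authorize_policy); with O(seal_envelope) we get O(authorize_policy).
Premises 2, 3, 9, 10 do not contribute to this derivation.
So O(authorize_policy) follows.

Yes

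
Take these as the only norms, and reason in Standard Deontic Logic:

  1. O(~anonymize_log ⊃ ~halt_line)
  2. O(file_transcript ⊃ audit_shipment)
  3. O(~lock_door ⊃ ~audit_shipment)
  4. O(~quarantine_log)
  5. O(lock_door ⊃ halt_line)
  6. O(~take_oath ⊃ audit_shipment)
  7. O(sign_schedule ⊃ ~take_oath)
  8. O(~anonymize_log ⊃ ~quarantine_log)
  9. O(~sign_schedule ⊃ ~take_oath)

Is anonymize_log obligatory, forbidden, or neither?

Premises 9 and 7 are O(~sign_schedule ⊃ ~take_oath) and O(sign_schedule ⊃ ~take_oath); every ideal world satisfies ~sign_schedule or sign_schedule, so in either case ~take_oath holds — hence O(~take_oath).
Premise 6 is O(~take_oath ⊃ audit_shipment); since O(~take_oath), deontic closure gives O(audit_shipment).
Premise 3, O(~lock_door ⊃ ~audit_shipment), contraposes to O(audit_shipment ⊃ lock_door); with O(audit_shipment) we get O(lock_door).
From O(lock_door) and premise 5, O(lock_door ⊃ halt_line), we obtain O(halt_line).
The contrapositive of premise 1 (O(~anonymize_log ⊃ ~halt_line)) is O(halt_line ⊃ anonymize_log), and O(halt_line) is already established, so O(anonymize_log).
Premises 2, 4, 8 do not contribute to this derivation.
Hence anonymize_log is obligatory.

Obligatory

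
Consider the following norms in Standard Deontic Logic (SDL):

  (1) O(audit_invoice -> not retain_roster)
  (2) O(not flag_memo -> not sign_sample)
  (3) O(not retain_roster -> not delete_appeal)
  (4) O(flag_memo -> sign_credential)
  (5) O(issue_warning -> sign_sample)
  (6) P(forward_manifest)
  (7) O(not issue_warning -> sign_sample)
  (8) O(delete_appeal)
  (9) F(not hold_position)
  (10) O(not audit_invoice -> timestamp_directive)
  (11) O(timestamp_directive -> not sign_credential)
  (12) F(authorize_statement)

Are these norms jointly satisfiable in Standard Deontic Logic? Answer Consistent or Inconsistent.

By case analysis on not issue_warning: premise 7 gives O(not issue_warning -> sign_sample) and premise 5 gives O(issue_warning -> sign_sample), so O(sign_sample) either way.
Premise 2, O(not flag_memo -> not sign_sample), contraposes to O(sign_sample -> flag_memo); with O(sign_sample) we get O(flag_memo).
Premise 4 is O(flag_memo -> sign_credential); since O(flag_memo), deontic closure gives O(sign_credential).
The contrapositive of premise 11 (O(timestamp_directive -> not sign_credential)) is O(sign_credential -> not timestamp_directive), and O(sign_credential) is already established, so O(not timestamp_directive).
The contrapositive of premise 10 (O(not audit_invoice -> timestamp_directive)) is O(not timestamp_directive -> audit_invoice), and O(not timestamp_directive) is already established, so O(audit_invoice).
Applying K to premise 1 (O(audit_invoice -> not retain_roster)) and O(audit_invoice) yields O(not retain_roster).
Applying K to premise 3 (O(not retain_roster -> not delete_appeal)) and O(not retain_roster) yields O(not delete_appeal).
But premise 8 directly asserts O(delete_appeal).
We now have both O(not delete_appeal) and O(delete_appeal) — delete_appeal is simultaneously obligatory and forbidden, violating the D-axiom.

Inconsistent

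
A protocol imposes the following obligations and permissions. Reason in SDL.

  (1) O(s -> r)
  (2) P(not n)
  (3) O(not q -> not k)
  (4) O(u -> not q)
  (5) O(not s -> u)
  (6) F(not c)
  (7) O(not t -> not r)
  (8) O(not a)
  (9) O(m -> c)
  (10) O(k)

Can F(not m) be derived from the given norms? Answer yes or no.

Premise 9 is O(m -> c); even if O(c) held, inferring O(m) would be affirming the consequent — invalid.
No other premise forces O(m). An ideal world satisfying every premise can still have not m true, so F(not m) is not derivable.

No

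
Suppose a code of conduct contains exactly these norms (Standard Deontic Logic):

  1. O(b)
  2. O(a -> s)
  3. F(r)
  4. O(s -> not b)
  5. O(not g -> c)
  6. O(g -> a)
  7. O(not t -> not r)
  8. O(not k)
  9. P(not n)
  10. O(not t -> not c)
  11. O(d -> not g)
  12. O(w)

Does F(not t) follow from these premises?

From premise 1 we have O(b).
Premise 4, O(s -> not b), contraposes to O(b -> not s); with O(b) we get O(not s).
Premise 2, O(a -> s), contraposes to O(not s -> not a); with O(not s) we get O(not a).
The contrapositive of premise 6 (O(g -> a)) is O(not a -> not g), and O(not a) is already established, so O(not g).
Applying K to premise 5 (O(not g -> c)) and O(not g) yields O(c).
Premise 10 is O(not t -> not c); contrapositively O(c -> t). Since O(c) holds, K gives O(t).
Premises 3, 7, 8, 9, 11, 12 do not contribute to this derivation.
So O(t) holds, i.e. F(not t). The claim follows.

Yes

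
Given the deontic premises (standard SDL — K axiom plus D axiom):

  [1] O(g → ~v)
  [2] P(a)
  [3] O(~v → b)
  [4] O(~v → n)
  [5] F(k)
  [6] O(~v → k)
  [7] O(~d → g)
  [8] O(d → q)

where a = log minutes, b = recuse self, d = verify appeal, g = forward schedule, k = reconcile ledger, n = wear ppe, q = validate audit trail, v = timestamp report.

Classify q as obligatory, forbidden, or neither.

Premise 5, F(k), is equivalent to O(~k).
The contrapositive of premise 6 (O(~v → k)) is O(~k → v), and O(~k) is already established, so O(v).
The contrapositive of premise 1 (O(g → ~v)) is O(v → ~g), and O(v) is already established, so O(~g).
The contrapositive of premise 7 (O(~d → g)) is O(~g → d), and O(~g) is already established, so O(d).
Premise 8 is O(d → q); since O(d), deontic closure gives O(q).
Premises 2, 3, 4 do not contribute to this derivation.
Hence q is obligatory.

Obligatory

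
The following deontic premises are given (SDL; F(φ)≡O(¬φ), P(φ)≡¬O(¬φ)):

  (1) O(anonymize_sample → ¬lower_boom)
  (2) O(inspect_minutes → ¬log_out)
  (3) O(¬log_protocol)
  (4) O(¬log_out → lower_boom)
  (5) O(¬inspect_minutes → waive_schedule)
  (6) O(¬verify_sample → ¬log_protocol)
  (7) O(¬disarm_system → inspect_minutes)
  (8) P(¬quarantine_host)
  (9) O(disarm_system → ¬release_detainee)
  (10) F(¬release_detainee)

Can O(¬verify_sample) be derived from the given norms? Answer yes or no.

Premise 6 is O(¬verify_sample → ¬log_protocol); even if O(¬log_protocol) held, inferring O(¬verify_sample) would be affirming the consequent — invalid.
No other premise forces O(¬verify_sample). An ideal world satisfying every premise can still have ¬verify_sample false, so O(¬verify_sample) is not derivable.

No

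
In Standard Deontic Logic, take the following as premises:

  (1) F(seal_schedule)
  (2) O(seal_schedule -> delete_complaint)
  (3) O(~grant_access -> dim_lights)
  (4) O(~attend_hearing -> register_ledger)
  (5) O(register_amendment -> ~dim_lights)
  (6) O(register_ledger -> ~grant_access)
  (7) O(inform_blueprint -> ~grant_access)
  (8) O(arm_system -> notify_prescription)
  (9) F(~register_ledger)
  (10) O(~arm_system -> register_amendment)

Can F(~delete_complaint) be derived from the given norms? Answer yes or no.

Premise 2 is O(seal_schedule -> delete_complaint), but O(seal_schedule) is not derivable from the premises, so it does not yield O(delete_complaint).
No other premise forces O(delete_complaint). An ideal world satisfying every premise can still have ~delete_complaint true, so F(~delete_complaint) is not derivable.

No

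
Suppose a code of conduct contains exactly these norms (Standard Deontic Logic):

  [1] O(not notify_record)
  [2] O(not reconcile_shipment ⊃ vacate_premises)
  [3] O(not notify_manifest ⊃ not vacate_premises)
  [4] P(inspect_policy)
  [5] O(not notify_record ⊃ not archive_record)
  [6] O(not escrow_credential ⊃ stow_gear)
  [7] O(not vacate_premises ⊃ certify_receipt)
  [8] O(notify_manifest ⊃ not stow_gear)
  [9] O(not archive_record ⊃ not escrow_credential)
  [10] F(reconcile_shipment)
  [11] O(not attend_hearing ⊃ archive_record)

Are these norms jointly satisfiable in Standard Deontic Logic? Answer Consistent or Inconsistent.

F(reconcile_shipment) at premise 10 means O(not reconcile_shipment).
Premise 2 is O(not reconcile_shipment ⊃ vacate_premises); since O(not reconcile_shipment), deontic closure gives O(vacate_premises).
Premise 3 is O(not notify_manifest ⊃ not vacate_premises); contrapositively O(vacate_premises ⊃ notify_manifest). Since O(vacate_premises) holds, K gives O(notify_manifest).
Premise 8 is O(notify_manifest ⊃ not stow_gear); since O(notify_manifest), deontic closure gives O(not stow_gear).
Premise 6 is O(not escrow_credential ⊃ stow_gear); contrapositively O(not stow_gear ⊃ escrow_credential). Since O(not stow_gear) holds, K gives O(escrow_credential).
Premise 9, O(not archive_record ⊃ not escrow_credential), contraposes to O(escrow_credential ⊃ archive_record); with O(escrow_credential) we get O(archive_record).
The contrapositive of premise 5 (O(not notify_record ⊃ not archive_record)) is O(archive_record ⊃ notify_record), and O(archive_record) is already established, so O(notify_record).
Yet premise 1 states O(not notify_record).
We now have both O(notify_record) and O(not notify_record) — notify_record is simultaneously obligatory and forbidden, violating the D-axiom.

Inconsistent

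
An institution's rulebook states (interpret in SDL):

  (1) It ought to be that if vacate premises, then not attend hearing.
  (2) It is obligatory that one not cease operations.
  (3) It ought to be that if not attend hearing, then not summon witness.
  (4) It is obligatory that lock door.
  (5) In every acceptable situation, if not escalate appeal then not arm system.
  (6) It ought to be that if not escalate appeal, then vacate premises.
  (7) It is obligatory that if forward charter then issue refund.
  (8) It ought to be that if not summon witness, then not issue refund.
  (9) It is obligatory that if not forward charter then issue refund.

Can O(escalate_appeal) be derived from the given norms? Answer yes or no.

Yes

Premises 9 and 7 cover both cases: O(¬forward_charter → issue_refund) and O(forward_charter → issue_refund). Since ¬forward_charter ∨ forward_charter is a tautology, O(issue_refund) follows.
The contrapositive of premise 8 (O(¬summon_witness → ¬issue_refund)) is O(issue_refund → summon_witness), and O(issue_refund) is already established, so O(summon_witness).
Premise 3, O(¬attend_hearing → ¬summon_witness), contraposes to O(summon_witness → attend_hearing); with O(summon_witness) we get O(attend_hearing).
The contrapositive of premise 1 (O(vacate_premises → ¬attend_hearing)) is O(attend_hearing → ¬vacate_premises), and O(attend_hearing) is already established, so O(¬vacate_premises).
The contrapositive of premise 6 (O(¬escalate_appeal → vacate_premises)) is O(¬vacate_premises → escalate_appeal), and O(¬vacate_premises) is already established, so O(escalate_appeal).
Premises 2, 4, 5 do not contribute to this derivation.
So O(escalate_appeal) follows.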